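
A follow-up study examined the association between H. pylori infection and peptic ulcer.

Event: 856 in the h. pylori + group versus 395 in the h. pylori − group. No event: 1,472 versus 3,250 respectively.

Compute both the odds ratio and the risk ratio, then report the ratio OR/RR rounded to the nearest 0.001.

From the description: a = 856, b = 1472, c = 395, d = 3250.
OR = (856·3250)/(1472·395) = 2782000/581440 = 4.78467
Risk in exposed = 856/2328 = 0.36770; risk in unexposed = 395/3645 = 0.10837; RR = 3.39306
OR/RR = 4.78467 / 3.39306 = 1.41014
The outcome is not rare, so the OR lies further from 1 than the RR.

1.410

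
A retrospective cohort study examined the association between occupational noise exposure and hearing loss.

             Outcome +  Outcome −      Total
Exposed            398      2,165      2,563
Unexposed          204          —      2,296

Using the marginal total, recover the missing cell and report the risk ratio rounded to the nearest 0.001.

The missing cell is in the unexposed row: 2296 − 204 = 2092.
So a = 398, b = 2165, c = 204, d = 2092.
RR = [a/(a+b)] / [c/(c+d)] = (398/2563) / (204/2296) = 0.15529/0.08885 = 1.74774

1.748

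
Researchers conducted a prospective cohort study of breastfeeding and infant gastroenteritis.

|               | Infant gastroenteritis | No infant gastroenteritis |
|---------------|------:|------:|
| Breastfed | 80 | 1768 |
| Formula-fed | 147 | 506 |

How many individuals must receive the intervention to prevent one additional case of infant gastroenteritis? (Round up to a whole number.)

Risk in treated group = 80/1848 = 0.04329; risk in control = 147/653 = 0.22511.
Absolute risk reduction = 0.22511 − 0.04329 = 0.18182
NNT = 1 / ARR = 1 / 0.18182 = 5.500 → round up → 6

6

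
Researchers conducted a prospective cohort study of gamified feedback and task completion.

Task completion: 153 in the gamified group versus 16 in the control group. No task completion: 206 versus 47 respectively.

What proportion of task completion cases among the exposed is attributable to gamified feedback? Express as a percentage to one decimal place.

From the description: a = 153, b = 206, c = 16, d = 47.
Risk in exposed = 153/359 = 0.42618; risk in unexposed = 16/63 = 0.25397.
RR = 0.42618/0.25397 = 1.67810
AR% = (RR − 1)/RR × 100 = (1.67810 − 1)/1.67810 × 100 = 40.4088%

40.4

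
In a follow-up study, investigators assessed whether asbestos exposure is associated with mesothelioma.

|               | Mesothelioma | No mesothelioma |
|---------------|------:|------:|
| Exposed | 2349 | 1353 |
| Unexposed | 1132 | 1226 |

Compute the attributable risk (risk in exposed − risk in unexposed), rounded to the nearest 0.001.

Cells: a = 2349, b = 1353, c = 1132, d = 1226.
Risk in exposed = 2349/3702 = 0.634522; risk in unexposed = 1132/2358 = 0.480068.
Risk difference = 0.634522 − 0.480068 = 0.154454

0.154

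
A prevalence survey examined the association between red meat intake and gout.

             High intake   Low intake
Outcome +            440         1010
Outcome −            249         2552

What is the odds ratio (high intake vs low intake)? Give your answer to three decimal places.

Reading the table with exposure as columns: a = 440 (High intake, case), b = 249 (High intake, non-case), c = 1010 (Low intake, case), d = 2552.
OR = (a·d)/(b·c) = (440 × 2552) / (249 × 1010) = 1122880 / 251490 = 4.46491
The odds of gout are about 4.46 times as high in the high intake group.

4.465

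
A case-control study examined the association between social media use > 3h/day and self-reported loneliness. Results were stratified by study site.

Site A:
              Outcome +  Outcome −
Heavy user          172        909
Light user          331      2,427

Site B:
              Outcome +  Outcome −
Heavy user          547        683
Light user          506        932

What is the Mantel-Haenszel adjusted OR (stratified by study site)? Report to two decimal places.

OR_MH = Σ(aᵢdᵢ/nᵢ) / Σ(bᵢcᵢ/nᵢ), where nᵢ is the stratum total.
Stratum 1 (Site A): n = 3839; a·d/n = 172·2427/3839 = 108.7377; b·c/n = 909·331/3839 = 78.3743
Stratum 2 (Site B): n = 2668; a·d/n = 547·932/2668 = 191.0810; b·c/n = 683·506/2668 = 129.5345
OR_MH = (108.7377 + 191.0810) / (78.3743 + 129.5345) = 299.8187 / 207.9088 = 1.44207

1.44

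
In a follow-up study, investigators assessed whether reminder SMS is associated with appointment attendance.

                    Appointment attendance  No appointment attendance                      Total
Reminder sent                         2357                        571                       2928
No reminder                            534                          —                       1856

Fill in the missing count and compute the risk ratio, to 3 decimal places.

The missing cell is in the unexposed row: 1856 − 534 = 1322.
So a = 2357, b = 571, c = 534, d = 1322.
RR = [a/(a+b)] / [c/(c+d)] = (2357/2928) / (534/1856) = 0.80499/0.28772 = 2.79786

2.798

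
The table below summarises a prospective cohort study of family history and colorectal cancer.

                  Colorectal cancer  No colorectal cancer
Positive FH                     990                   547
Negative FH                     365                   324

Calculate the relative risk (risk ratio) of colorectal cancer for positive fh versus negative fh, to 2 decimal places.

1.22

Cells: a = 990, b = 547, c = 365, d = 324.
Risk in exposed = 990/1537 = 0.64411; risk in unexposed = 365/689 = 0.52975.
RR = 0.64411 / 0.52975 = 1.21587
The risk among the exposed is 1.22 times that among the unexposed.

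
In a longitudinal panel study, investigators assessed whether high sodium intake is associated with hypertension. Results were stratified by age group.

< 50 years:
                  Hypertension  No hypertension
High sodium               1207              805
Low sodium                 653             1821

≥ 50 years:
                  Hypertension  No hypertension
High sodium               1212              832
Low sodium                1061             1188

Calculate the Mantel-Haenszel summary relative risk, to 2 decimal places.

1.63

RR_MH = Σ(aᵢ·n₀ᵢ/nᵢ) / Σ(cᵢ·n₁ᵢ/nᵢ), with n₁ᵢ = aᵢ+bᵢ (exposed), n₀ᵢ = cᵢ+dᵢ (unexposed), nᵢ = n₁ᵢ+n₀ᵢ.
Stratum 1 (< 50 years): n₁ = 2012, n₀ = 2474, n = 4486; a·n₀/n = 1207·2474/4486 = 665.6527; c·n₁/n = 653·2012/4486 = 292.8747
Stratum 2 (≥ 50 years): n₁ = 2044, n₀ = 2249, n = 4293; a·n₀/n = 1212·2249/4293 = 634.9378; c·n₁/n = 1061·2044/4293 = 505.1675
RR_MH = (665.6527 + 634.9378) / (292.8747 + 505.1675) = 1300.5905 / 798.0422 = 1.62973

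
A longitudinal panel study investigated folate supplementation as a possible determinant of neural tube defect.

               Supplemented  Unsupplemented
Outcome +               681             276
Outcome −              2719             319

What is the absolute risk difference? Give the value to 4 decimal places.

-0.2636

Reading the table with exposure as columns: a = 681 (Supplemented, case), b = 2719 (Supplemented, non-case), c = 276 (Unsupplemented, case), d = 319.
Risk in exposed = 681/3400 = 0.200294; risk in unexposed = 276/595 = 0.463866.
Risk difference = 0.200294 − 0.463866 = -0.263571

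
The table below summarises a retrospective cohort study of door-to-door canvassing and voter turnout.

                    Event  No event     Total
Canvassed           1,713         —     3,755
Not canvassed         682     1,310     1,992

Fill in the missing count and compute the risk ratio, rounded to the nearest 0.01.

1.33

The missing cell is in the exposed row: 3755 − 1713 = 2042.
So a = 1713, b = 2042, c = 682, d = 1310.
RR = [a/(a+b)] / [c/(c+d)] = (1713/3755) / (682/1992) = 0.45619/0.34237 = 1.33245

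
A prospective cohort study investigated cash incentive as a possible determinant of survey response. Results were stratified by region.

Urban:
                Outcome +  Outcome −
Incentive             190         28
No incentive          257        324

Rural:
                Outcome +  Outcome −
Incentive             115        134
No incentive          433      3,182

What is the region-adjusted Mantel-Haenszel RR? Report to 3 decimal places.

2.507

RR_MH = Σ(aᵢ·n₀ᵢ/nᵢ) / Σ(cᵢ·n₁ᵢ/nᵢ), with n₁ᵢ = aᵢ+bᵢ (exposed), n₀ᵢ = cᵢ+dᵢ (unexposed), nᵢ = n₁ᵢ+n₀ᵢ.
Stratum 1 (Urban): n₁ = 218, n₀ = 581, n = 799; a·n₀/n = 190·581/799 = 138.1602; c·n₁/n = 257·218/799 = 70.1202
Stratum 2 (Rural): n₁ = 249, n₀ = 3615, n = 3864; a·n₀/n = 115·3615/3864 = 107.5893; c·n₁/n = 433·249/3864 = 27.9030
RR_MH = (138.1602 + 107.5893) / (70.1202 + 27.9030) = 245.7495 / 98.0231 = 2.50706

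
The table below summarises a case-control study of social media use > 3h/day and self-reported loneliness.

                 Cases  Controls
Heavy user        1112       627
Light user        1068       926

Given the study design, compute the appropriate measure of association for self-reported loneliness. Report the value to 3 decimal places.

Cells: a = 1112, b = 627, c = 1068, d = 926.
This is a case-control study: participants were sampled on outcome status, so risks in the source population cannot be estimated directly — relative risk is not valid here. The odds ratio is the appropriate measure.
OR = (a·d)/(b·c) = (1112 × 926) / (627 × 1068) = 1029712 / 669636 = 1.53772

1.538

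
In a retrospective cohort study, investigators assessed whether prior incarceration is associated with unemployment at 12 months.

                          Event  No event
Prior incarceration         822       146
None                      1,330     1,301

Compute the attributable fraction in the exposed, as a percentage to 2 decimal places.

40.47

Cells: a = 822, b = 146, c = 1330, d = 1301.
Risk in exposed = 822/968 = 0.84917; risk in unexposed = 1330/2631 = 0.50551.
RR = 0.84917/0.50551 = 1.67983
AR% = (RR − 1)/RR × 100 = (1.67983 − 1)/1.67983 × 100 = 40.4702%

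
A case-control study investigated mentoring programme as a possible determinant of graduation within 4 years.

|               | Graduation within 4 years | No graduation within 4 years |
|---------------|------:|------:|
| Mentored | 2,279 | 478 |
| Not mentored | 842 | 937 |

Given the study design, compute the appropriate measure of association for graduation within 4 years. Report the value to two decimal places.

5.31

Cells: a = 2279, b = 478, c = 842, d = 937.
This is a case-control study: participants were sampled on outcome status, so risks in the source population cannot be estimated directly — relative risk is not valid here. The odds ratio is the appropriate measure.
OR = (a·d)/(b·c) = (2279 × 937) / (478 × 842) = 2135423 / 402476 = 5.30572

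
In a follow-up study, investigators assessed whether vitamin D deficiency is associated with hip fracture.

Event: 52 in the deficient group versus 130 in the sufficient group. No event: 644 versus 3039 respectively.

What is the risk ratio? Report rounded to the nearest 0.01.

From the description: a = 52, b = 644, c = 130, d = 3039.
Risk in exposed = 52/696 = 0.07471; risk in unexposed = 130/3169 = 0.04102.
RR = 0.07471 / 0.04102 = 1.82126
The risk among the exposed is 1.82 times that among the unexposed.

1.82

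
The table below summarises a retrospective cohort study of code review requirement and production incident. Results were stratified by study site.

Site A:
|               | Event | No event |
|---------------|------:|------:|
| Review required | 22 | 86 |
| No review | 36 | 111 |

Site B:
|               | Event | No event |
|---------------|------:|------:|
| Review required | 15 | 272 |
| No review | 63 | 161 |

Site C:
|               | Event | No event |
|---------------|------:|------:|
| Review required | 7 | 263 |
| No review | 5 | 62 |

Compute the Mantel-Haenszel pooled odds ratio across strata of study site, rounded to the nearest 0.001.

0.314

OR_MH = Σ(aᵢdᵢ/nᵢ) / Σ(bᵢcᵢ/nᵢ), where nᵢ is the stratum total.
Stratum 1 (Site A): n = 255; a·d/n = 22·111/255 = 9.5765; b·c/n = 86·36/255 = 12.1412
Stratum 2 (Site B): n = 511; a·d/n = 15·161/511 = 4.7260; b·c/n = 272·63/511 = 33.5342
Stratum 3 (Site C): n = 337; a·d/n = 7·62/337 = 1.2878; b·c/n = 263·5/337 = 3.9021
OR_MH = (9.5765 + 4.7260 + 1.2878) / (12.1412 + 33.5342 + 3.9021) = 15.5903 / 49.5775 = 0.31446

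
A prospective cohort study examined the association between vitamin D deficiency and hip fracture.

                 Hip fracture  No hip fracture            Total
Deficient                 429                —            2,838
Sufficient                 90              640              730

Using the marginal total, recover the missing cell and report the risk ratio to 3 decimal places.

1.226

The missing cell is in the exposed row: 2838 − 429 = 2409.
So a = 429, b = 2409, c = 90, d = 640.
RR = [a/(a+b)] / [c/(c+d)] = (429/2838) / (90/730) = 0.15116/0.12329 = 1.22610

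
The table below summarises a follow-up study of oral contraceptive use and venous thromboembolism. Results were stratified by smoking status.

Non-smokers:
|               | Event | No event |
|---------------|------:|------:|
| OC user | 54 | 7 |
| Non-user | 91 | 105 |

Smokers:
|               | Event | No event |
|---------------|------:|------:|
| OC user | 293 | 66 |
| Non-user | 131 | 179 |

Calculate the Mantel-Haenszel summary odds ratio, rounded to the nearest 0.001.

6.522

OR_MH = Σ(aᵢdᵢ/nᵢ) / Σ(bᵢcᵢ/nᵢ), where nᵢ is the stratum total.
Stratum 1 (Non-smokers): n = 257; a·d/n = 54·105/257 = 22.0623; b·c/n = 7·91/257 = 2.4786
Stratum 2 (Smokers): n = 669; a·d/n = 293·179/669 = 78.3961; b·c/n = 66·131/669 = 12.9238
OR_MH = (22.0623 + 78.3961) / (2.4786 + 12.9238) = 100.4584 / 15.4024 = 6.52227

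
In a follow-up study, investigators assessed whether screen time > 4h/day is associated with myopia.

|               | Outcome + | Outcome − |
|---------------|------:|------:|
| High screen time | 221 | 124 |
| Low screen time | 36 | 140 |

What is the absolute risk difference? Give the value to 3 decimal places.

Cells: a = 221, b = 124, c = 36, d = 140.
Risk in exposed = 221/345 = 0.640580; risk in unexposed = 36/176 = 0.204545.
Risk difference = 0.640580 − 0.204545 = 0.436034

0.436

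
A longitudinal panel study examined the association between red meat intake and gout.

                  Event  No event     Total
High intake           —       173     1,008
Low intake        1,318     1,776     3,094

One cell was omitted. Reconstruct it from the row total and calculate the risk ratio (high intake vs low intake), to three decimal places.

The missing cell is in the exposed row: 1008 − 173 = 835.
So a = 835, b = 173, c = 1318, d = 1776.
RR = [a/(a+b)] / [c/(c+d)] = (835/1008) / (1318/3094) = 0.82837/0.42599 = 1.94460

1.945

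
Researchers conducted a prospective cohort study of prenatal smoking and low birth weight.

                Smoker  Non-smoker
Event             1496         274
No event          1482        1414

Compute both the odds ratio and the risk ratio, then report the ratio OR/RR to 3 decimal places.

Reading the table with exposure as columns: a = 1496 (Smoker, case), b = 1482 (Smoker, non-case), c = 274 (Non-smoker, case), d = 1414.
OR = (1496·1414)/(1482·274) = 2115344/406068 = 5.20933
Risk in exposed = 1496/2978 = 0.50235; risk in unexposed = 274/1688 = 0.16232; RR = 3.09477
OR/RR = 5.20933 / 3.09477 = 1.68327
The outcome is not rare, so the OR lies further from 1 than the RR.

1.683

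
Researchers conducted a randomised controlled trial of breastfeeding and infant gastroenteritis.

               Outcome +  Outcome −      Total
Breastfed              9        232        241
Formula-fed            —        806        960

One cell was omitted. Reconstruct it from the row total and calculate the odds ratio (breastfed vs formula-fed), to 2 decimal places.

The missing cell is in the unexposed row: 960 − 806 = 154.
So a = 9, b = 232, c = 154, d = 806.
OR = (a·d)/(b·c) = (9 × 806) / (232 × 154) = 7254 / 35728 = 0.20303

0.20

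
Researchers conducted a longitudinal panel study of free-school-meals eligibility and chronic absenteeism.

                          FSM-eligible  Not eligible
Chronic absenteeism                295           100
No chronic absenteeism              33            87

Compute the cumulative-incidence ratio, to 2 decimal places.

1.68

Reading the table with exposure as columns: a = 295 (FSM-eligible, case), b = 33 (FSM-eligible, non-case), c = 100 (Not eligible, case), d = 87.
Risk in exposed = 295/328 = 0.89939; risk in unexposed = 100/187 = 0.53476.
RR = 0.89939 / 0.53476 = 1.68186
The risk among the exposed is 1.68 times that among the unexposed.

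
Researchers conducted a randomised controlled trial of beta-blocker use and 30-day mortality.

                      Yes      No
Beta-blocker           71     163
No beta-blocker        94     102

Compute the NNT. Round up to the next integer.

6

Risk in treated group = 71/234 = 0.30342; risk in control = 94/196 = 0.47959.
Absolute risk reduction = 0.47959 − 0.30342 = 0.17617
NNT = 1 / ARR = 1 / 0.17617 = 5.676 → round up → 6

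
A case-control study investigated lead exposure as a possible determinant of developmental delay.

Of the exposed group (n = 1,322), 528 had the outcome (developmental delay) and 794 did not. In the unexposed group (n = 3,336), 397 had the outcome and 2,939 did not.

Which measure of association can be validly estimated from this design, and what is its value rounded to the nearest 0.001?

From the description: a = 528, b = 794, c = 397, d = 2939.
This is a case-control study: participants were sampled on outcome status, so risks in the source population cannot be estimated directly — relative risk is not valid here. The odds ratio is the appropriate measure.
OR = (a·d)/(b·c) = (528 × 2939) / (794 × 397) = 1551792 / 315218 = 4.92292

4.923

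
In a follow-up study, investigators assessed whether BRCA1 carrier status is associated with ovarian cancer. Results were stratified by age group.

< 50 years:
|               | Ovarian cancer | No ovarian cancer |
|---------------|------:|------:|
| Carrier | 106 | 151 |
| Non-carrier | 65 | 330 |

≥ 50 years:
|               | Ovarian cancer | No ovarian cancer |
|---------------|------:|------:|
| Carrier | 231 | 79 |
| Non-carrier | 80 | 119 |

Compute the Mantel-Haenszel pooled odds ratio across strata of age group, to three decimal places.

OR_MH = Σ(aᵢdᵢ/nᵢ) / Σ(bᵢcᵢ/nᵢ), where nᵢ is the stratum total.
Stratum 1 (< 50 years): n = 652; a·d/n = 106·330/652 = 53.6503; b·c/n = 151·65/652 = 15.0537
Stratum 2 (≥ 50 years): n = 509; a·d/n = 231·119/509 = 54.0059; b·c/n = 79·80/509 = 12.4165
OR_MH = (53.6503 + 54.0059) / (15.0537 + 12.4165) = 107.6562 / 27.4702 = 3.91902

3.919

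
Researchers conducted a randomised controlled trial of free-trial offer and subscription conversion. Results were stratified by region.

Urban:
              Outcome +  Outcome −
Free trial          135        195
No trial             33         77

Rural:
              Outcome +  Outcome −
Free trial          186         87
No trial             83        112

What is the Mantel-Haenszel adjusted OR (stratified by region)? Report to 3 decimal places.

OR_MH = Σ(aᵢdᵢ/nᵢ) / Σ(bᵢcᵢ/nᵢ), where nᵢ is the stratum total.
Stratum 1 (Urban): n = 440; a·d/n = 135·77/440 = 23.6250; b·c/n = 195·33/440 = 14.6250
Stratum 2 (Rural): n = 468; a·d/n = 186·112/468 = 44.5128; b·c/n = 87·83/468 = 15.4295
OR_MH = (23.6250 + 44.5128) / (14.6250 + 15.4295) = 68.1378 / 30.0545 = 2.26714

2.267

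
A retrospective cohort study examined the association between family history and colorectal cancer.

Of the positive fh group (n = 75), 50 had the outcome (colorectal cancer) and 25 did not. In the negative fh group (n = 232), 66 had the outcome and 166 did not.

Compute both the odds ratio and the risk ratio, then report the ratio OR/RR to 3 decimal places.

2.147

From the description: a = 50, b = 25, c = 66, d = 166.
OR = (50·166)/(25·66) = 8300/1650 = 5.03030
Risk in exposed = 50/75 = 0.66667; risk in unexposed = 66/232 = 0.28448; RR = 2.34343
OR/RR = 5.03030 / 2.34343 = 2.14655
The outcome is not rare, so the OR lies further from 1 than the RR.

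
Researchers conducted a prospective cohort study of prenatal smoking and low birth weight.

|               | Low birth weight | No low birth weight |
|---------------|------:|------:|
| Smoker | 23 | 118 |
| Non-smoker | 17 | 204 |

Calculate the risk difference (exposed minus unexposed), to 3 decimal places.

0.086

Cells: a = 23, b = 118, c = 17, d = 204.
Risk in exposed = 23/141 = 0.163121; risk in unexposed = 17/221 = 0.076923.
Risk difference = 0.163121 − 0.076923 = 0.086197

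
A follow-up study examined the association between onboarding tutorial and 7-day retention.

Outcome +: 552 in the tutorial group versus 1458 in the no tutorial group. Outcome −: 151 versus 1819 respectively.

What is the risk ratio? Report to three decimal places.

From the description: a = 552, b = 151, c = 1458, d = 1819.
Risk in exposed = 552/703 = 0.78521; risk in unexposed = 1458/3277 = 0.44492.
RR = 0.78521 / 0.44492 = 1.76483
The risk among the exposed is 1.76 times that among the unexposed.

1.765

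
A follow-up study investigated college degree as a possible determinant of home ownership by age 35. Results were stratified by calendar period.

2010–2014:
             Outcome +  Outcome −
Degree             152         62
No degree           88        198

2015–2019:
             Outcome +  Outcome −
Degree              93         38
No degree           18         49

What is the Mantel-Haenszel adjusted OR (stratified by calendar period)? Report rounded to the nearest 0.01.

OR_MH = Σ(aᵢdᵢ/nᵢ) / Σ(bᵢcᵢ/nᵢ), where nᵢ is the stratum total.
Stratum 1 (2010–2014): n = 500; a·d/n = 152·198/500 = 60.1920; b·c/n = 62·88/500 = 10.9120
Stratum 2 (2015–2019): n = 198; a·d/n = 93·49/198 = 23.0152; b·c/n = 38·18/198 = 3.4545
OR_MH = (60.1920 + 23.0152) / (10.9120 + 3.4545) = 83.2072 / 14.3665 = 5.79173

5.79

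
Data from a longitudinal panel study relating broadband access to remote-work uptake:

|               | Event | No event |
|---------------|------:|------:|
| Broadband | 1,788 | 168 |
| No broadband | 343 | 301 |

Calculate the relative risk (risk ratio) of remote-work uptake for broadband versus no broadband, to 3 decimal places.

Cells: a = 1788, b = 168, c = 343, d = 301.
Risk in exposed = 1788/1956 = 0.91411; risk in unexposed = 343/644 = 0.53261.
RR = 0.91411 / 0.53261 = 1.71629
The risk among the exposed is 1.72 times that among the unexposed.

1.716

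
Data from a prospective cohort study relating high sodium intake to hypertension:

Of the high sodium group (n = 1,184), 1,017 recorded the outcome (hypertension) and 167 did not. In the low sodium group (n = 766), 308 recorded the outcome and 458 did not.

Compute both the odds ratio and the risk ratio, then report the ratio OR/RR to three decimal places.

From the description: a = 1017, b = 167, c = 308, d = 458.
OR = (1017·458)/(167·308) = 465786/51436 = 9.05564
Risk in exposed = 1017/1184 = 0.85895; risk in unexposed = 308/766 = 0.40209; RR = 2.13623
OR/RR = 9.05564 / 2.13623 = 4.23908
The outcome is not rare, so the OR lies further from 1 than the RR.

4.239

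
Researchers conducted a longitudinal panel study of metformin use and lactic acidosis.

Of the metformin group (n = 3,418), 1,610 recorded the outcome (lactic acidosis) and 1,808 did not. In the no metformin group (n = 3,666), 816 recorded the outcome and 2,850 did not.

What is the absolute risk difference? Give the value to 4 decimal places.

From the description: a = 1610, b = 1808, c = 816, d = 2850.
Risk in exposed = 1610/3418 = 0.471036; risk in unexposed = 816/3666 = 0.222586.
Risk difference = 0.471036 − 0.222586 = 0.248450

0.2484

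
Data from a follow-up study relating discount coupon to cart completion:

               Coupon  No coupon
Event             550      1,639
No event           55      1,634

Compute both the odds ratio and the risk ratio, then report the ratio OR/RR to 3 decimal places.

5.492

Reading the table with exposure as columns: a = 550 (Coupon, case), b = 55 (Coupon, non-case), c = 1639 (No coupon, case), d = 1634.
OR = (550·1634)/(55·1639) = 898700/90145 = 9.96949
Risk in exposed = 550/605 = 0.90909; risk in unexposed = 1639/3273 = 0.50076; RR = 1.81541
OR/RR = 9.96949 / 1.81541 = 5.49160
The outcome is not rare, so the OR lies further from 1 than the RR.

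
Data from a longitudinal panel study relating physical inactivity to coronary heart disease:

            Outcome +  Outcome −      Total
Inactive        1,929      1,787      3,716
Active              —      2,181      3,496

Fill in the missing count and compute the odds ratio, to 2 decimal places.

1.79

The missing cell is in the unexposed row: 3496 − 2181 = 1315.
So a = 1929, b = 1787, c = 1315, d = 2181.
OR = (a·d)/(b·c) = (1929 × 2181) / (1787 × 1315) = 4207149 / 2349905 = 1.79035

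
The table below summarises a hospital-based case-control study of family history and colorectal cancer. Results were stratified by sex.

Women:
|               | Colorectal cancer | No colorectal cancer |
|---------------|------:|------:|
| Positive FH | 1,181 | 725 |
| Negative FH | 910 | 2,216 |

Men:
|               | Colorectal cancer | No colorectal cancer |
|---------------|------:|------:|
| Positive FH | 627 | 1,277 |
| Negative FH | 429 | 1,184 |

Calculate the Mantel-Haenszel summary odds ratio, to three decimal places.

OR_MH = Σ(aᵢdᵢ/nᵢ) / Σ(bᵢcᵢ/nᵢ), where nᵢ is the stratum total.
Stratum 1 (Women): n = 5032; a·d/n = 1181·2216/5032 = 520.0906; b·c/n = 725·910/5032 = 131.1109
Stratum 2 (Men): n = 3517; a·d/n = 627·1184/3517 = 211.0799; b·c/n = 1277·429/3517 = 155.7671
OR_MH = (520.0906 + 211.0799) / (131.1109 + 155.7671) = 731.1705 / 286.8780 = 2.54872

2.549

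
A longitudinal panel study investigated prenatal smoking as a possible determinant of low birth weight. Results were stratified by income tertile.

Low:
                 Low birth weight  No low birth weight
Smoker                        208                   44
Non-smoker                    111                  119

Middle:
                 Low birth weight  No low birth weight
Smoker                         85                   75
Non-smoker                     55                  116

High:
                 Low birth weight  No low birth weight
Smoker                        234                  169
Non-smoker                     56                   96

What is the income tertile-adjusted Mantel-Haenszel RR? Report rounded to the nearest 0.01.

1.65

RR_MH = Σ(aᵢ·n₀ᵢ/nᵢ) / Σ(cᵢ·n₁ᵢ/nᵢ), with n₁ᵢ = aᵢ+bᵢ (exposed), n₀ᵢ = cᵢ+dᵢ (unexposed), nᵢ = n₁ᵢ+n₀ᵢ.
Stratum 1 (Low): n₁ = 252, n₀ = 230, n = 482; a·n₀/n = 208·230/482 = 99.2531; c·n₁/n = 111·252/482 = 58.0332
Stratum 2 (Middle): n₁ = 160, n₀ = 171, n = 331; a·n₀/n = 85·171/331 = 43.9124; c·n₁/n = 55·160/331 = 26.5861
Stratum 3 (High): n₁ = 403, n₀ = 152, n = 555; a·n₀/n = 234·152/555 = 64.0865; c·n₁/n = 56·403/555 = 40.6631
RR_MH = (99.2531 + 43.9124 + 64.0865) / (58.0332 + 26.5861 + 40.6631) = 207.2520 / 125.2824 = 1.65428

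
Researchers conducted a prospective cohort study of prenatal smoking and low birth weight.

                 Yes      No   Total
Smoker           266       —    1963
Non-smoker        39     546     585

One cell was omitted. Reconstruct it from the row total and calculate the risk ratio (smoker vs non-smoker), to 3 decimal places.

2.033

The missing cell is in the exposed row: 1963 − 266 = 1697.
So a = 266, b = 1697, c = 39, d = 546.
RR = [a/(a+b)] / [c/(c+d)] = (266/1963) / (39/585) = 0.13551/0.06667 = 2.03260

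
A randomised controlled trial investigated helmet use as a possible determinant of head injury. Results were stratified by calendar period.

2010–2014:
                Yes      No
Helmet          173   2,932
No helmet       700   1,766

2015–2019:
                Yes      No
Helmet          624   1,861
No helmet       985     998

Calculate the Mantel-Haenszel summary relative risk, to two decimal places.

RR_MH = Σ(aᵢ·n₀ᵢ/nᵢ) / Σ(cᵢ·n₁ᵢ/nᵢ), with n₁ᵢ = aᵢ+bᵢ (exposed), n₀ᵢ = cᵢ+dᵢ (unexposed), nᵢ = n₁ᵢ+n₀ᵢ.
Stratum 1 (2010–2014): n₁ = 3105, n₀ = 2466, n = 5571; a·n₀/n = 173·2466/5571 = 76.5784; c·n₁/n = 700·3105/5571 = 390.1454
Stratum 2 (2015–2019): n₁ = 2485, n₀ = 1983, n = 4468; a·n₀/n = 624·1983/4468 = 276.9454; c·n₁/n = 985·2485/4468 = 547.8346
RR_MH = (76.5784 + 276.9454) / (390.1454 + 547.8346) = 353.5237 / 937.9800 = 0.37690

0.38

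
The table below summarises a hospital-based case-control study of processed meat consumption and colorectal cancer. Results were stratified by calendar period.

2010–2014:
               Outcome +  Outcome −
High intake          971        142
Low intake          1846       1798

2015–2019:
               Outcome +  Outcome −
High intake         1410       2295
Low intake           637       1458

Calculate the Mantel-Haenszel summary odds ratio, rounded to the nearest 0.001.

OR_MH = Σ(aᵢdᵢ/nᵢ) / Σ(bᵢcᵢ/nᵢ), where nᵢ is the stratum total.
Stratum 1 (2010–2014): n = 4757; a·d/n = 971·1798/4757 = 367.0082; b·c/n = 142·1846/4757 = 55.1045
Stratum 2 (2015–2019): n = 5800; a·d/n = 1410·1458/5800 = 354.4448; b·c/n = 2295·637/5800 = 252.0543
OR_MH = (367.0082 + 354.4448) / (55.1045 + 252.0543) = 721.4530 / 307.1588 = 2.34880

2.349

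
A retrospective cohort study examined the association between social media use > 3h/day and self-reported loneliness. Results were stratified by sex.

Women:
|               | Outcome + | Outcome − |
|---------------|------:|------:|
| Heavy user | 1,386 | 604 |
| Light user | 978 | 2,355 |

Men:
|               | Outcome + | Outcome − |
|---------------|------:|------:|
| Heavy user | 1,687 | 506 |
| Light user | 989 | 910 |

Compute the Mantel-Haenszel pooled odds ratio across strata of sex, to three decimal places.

OR_MH = Σ(aᵢdᵢ/nᵢ) / Σ(bᵢcᵢ/nᵢ), where nᵢ is the stratum total.
Stratum 1 (Women): n = 5323; a·d/n = 1386·2355/5323 = 613.1937; b·c/n = 604·978/5323 = 110.9735
Stratum 2 (Men): n = 4092; a·d/n = 1687·910/4092 = 375.1637; b·c/n = 506·989/4092 = 122.2957
OR_MH = (613.1937 + 375.1637) / (110.9735 + 122.2957) = 988.3574 / 233.2692 = 4.23698

4.237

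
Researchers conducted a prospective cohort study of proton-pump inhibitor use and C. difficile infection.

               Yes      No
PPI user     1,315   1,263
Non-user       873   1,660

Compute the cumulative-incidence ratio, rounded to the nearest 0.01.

1.48

Cells: a = 1315, b = 1263, c = 873, d = 1660.
Risk in exposed = 1315/2578 = 0.51009; risk in unexposed = 873/2533 = 0.34465.
RR = 0.51009 / 0.34465 = 1.48001
The risk among the exposed is 1.48 times that among the unexposed.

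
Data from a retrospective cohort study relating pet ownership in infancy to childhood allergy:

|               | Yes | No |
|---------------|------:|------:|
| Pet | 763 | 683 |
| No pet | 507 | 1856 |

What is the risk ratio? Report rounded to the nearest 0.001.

Cells: a = 763, b = 683, c = 507, d = 1856.
Risk in exposed = 763/1446 = 0.52766; risk in unexposed = 507/2363 = 0.21456.
RR = 0.52766 / 0.21456 = 2.45930
The risk among the exposed is 2.46 times that among the unexposed.

2.459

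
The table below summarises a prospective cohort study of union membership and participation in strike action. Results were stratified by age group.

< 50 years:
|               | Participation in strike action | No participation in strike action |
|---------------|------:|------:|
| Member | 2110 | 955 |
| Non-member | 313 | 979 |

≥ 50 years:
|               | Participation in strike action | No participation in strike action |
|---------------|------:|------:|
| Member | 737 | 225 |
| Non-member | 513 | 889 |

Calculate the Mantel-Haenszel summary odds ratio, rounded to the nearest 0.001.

OR_MH = Σ(aᵢdᵢ/nᵢ) / Σ(bᵢcᵢ/nᵢ), where nᵢ is the stratum total.
Stratum 1 (< 50 years): n = 4357; a·d/n = 2110·979/4357 = 474.1083; b·c/n = 955·313/4357 = 68.6057
Stratum 2 (≥ 50 years): n = 2364; a·d/n = 737·889/2364 = 277.1544; b·c/n = 225·513/2364 = 48.8261
OR_MH = (474.1083 + 277.1544) / (68.6057 + 48.8261) = 751.2627 / 117.4318 = 6.39744

6.397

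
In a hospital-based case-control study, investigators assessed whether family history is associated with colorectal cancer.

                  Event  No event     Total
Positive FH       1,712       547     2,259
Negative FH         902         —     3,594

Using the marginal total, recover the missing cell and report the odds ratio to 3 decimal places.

The missing cell is in the unexposed row: 3594 − 902 = 2692.
So a = 1712, b = 547, c = 902, d = 2692.
OR = (a·d)/(b·c) = (1712 × 2692) / (547 × 902) = 4608704 / 493394 = 9.34082

9.341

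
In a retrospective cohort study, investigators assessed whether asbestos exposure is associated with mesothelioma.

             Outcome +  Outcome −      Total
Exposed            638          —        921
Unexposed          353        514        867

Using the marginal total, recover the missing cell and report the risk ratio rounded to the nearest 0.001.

The missing cell is in the exposed row: 921 − 638 = 283.
So a = 638, b = 283, c = 353, d = 514.
RR = [a/(a+b)] / [c/(c+d)] = (638/921) / (353/867) = 0.69273/0.40715 = 1.70140

1.701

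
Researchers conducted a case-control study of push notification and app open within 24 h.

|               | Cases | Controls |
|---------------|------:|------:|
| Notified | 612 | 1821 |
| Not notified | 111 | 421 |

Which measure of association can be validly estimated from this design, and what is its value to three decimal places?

Cells: a = 612, b = 1821, c = 111, d = 421.
This is a case-control study: participants were sampled on outcome status, so risks in the source population cannot be estimated directly — relative risk is not valid here. The odds ratio is the appropriate measure.
OR = (a·d)/(b·c) = (612 × 421) / (1821 × 111) = 257652 / 202131 = 1.27468

1.275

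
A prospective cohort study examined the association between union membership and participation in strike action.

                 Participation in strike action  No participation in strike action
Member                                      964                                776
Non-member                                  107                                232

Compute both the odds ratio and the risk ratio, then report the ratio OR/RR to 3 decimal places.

1.535

Cells: a = 964, b = 776, c = 107, d = 232.
OR = (964·232)/(776·107) = 223648/83032 = 2.69352
Risk in exposed = 964/1740 = 0.55402; risk in unexposed = 107/339 = 0.31563; RR = 1.75527
OR/RR = 2.69352 / 1.75527 = 1.53453
The outcome is not rare, so the OR lies further from 1 than the RR.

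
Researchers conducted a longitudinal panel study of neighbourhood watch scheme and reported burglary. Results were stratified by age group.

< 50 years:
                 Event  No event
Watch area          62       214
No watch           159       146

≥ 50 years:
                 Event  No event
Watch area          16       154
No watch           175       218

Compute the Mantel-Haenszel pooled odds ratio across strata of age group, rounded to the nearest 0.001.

0.205

OR_MH = Σ(aᵢdᵢ/nᵢ) / Σ(bᵢcᵢ/nᵢ), where nᵢ is the stratum total.
Stratum 1 (< 50 years): n = 581; a·d/n = 62·146/581 = 15.5800; b·c/n = 214·159/581 = 58.5645
Stratum 2 (≥ 50 years): n = 563; a·d/n = 16·218/563 = 6.1954; b·c/n = 154·175/563 = 47.8686
OR_MH = (15.5800 + 6.1954) / (58.5645 + 47.8686) = 21.7754 / 106.4331 = 0.20459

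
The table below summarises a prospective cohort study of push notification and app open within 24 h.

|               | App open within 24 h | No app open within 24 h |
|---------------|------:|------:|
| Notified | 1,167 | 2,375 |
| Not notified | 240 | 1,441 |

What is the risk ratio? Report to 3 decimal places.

Cells: a = 1167, b = 2375, c = 240, d = 1441.
Risk in exposed = 1167/3542 = 0.32947; risk in unexposed = 240/1681 = 0.14277.
RR = 0.32947 / 0.14277 = 2.30770
The risk among the exposed is 2.31 times that among the unexposed.

2.308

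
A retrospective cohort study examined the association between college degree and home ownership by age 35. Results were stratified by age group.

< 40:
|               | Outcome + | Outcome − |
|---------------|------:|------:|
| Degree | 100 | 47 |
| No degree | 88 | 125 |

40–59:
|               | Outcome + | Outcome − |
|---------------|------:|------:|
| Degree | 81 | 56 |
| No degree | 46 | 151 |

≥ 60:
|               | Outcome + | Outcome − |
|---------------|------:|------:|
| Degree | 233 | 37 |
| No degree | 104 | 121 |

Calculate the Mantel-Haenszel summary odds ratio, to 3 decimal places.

OR_MH = Σ(aᵢdᵢ/nᵢ) / Σ(bᵢcᵢ/nᵢ), where nᵢ is the stratum total.
Stratum 1 (< 40): n = 360; a·d/n = 100·125/360 = 34.7222; b·c/n = 47·88/360 = 11.4889
Stratum 2 (40–59): n = 334; a·d/n = 81·151/334 = 36.6198; b·c/n = 56·46/334 = 7.7126
Stratum 3 (≥ 60): n = 495; a·d/n = 233·121/495 = 56.9556; b·c/n = 37·104/495 = 7.7737
OR_MH = (34.7222 + 36.6198 + 56.9556) / (11.4889 + 7.7126 + 7.7737) = 128.2975 / 26.9752 = 4.75613

4.756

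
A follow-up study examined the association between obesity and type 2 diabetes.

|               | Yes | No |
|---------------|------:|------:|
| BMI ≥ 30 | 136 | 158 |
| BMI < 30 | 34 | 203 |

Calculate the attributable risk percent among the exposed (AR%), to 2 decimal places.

68.99

Cells: a = 136, b = 158, c = 34, d = 203.
Risk in exposed = 136/294 = 0.46259; risk in unexposed = 34/237 = 0.14346.
RR = 0.46259/0.14346 = 3.22449
AR% = (RR − 1)/RR × 100 = (3.22449 − 1)/3.22449 × 100 = 68.9873%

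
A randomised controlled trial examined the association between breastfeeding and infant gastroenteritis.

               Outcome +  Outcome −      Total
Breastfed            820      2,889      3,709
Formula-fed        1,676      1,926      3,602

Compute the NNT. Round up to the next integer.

5

Risk in treated group = 820/3709 = 0.22108; risk in control = 1676/3602 = 0.46530.
Absolute risk reduction = 0.46530 − 0.22108 = 0.24421
NNT = 1 / ARR = 1 / 0.24421 = 4.095 → round up → 5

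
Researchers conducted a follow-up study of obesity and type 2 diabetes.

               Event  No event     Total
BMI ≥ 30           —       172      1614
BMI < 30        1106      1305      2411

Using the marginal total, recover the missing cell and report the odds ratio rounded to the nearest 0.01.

The missing cell is in the exposed row: 1614 − 172 = 1442.
So a = 1442, b = 172, c = 1106, d = 1305.
OR = (a·d)/(b·c) = (1442 × 1305) / (172 × 1106) = 1881810 / 190232 = 9.89218

9.89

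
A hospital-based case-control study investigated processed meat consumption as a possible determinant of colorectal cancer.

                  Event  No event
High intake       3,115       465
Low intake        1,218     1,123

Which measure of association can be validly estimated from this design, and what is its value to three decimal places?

6.176

Cells: a = 3115, b = 465, c = 1218, d = 1123.
This is a hospital-based case-control study: participants were sampled on outcome status, so risks in the source population cannot be estimated directly — relative risk is not valid here. The odds ratio is the appropriate measure.
OR = (a·d)/(b·c) = (3115 × 1123) / (465 × 1218) = 3498145 / 566370 = 6.17643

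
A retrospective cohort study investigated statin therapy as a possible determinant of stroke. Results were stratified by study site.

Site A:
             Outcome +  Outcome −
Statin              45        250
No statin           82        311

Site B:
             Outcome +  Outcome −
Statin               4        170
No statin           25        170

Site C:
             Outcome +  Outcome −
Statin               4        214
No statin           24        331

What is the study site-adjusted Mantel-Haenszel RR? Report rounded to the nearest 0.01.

0.54

RR_MH = Σ(aᵢ·n₀ᵢ/nᵢ) / Σ(cᵢ·n₁ᵢ/nᵢ), with n₁ᵢ = aᵢ+bᵢ (exposed), n₀ᵢ = cᵢ+dᵢ (unexposed), nᵢ = n₁ᵢ+n₀ᵢ.
Stratum 1 (Site A): n₁ = 295, n₀ = 393, n = 688; a·n₀/n = 45·393/688 = 25.7049; c·n₁/n = 82·295/688 = 35.1599
Stratum 2 (Site B): n₁ = 174, n₀ = 195, n = 369; a·n₀/n = 4·195/369 = 2.1138; c·n₁/n = 25·174/369 = 11.7886
Stratum 3 (Site C): n₁ = 218, n₀ = 355, n = 573; a·n₀/n = 4·355/573 = 2.4782; c·n₁/n = 24·218/573 = 9.1309
RR_MH = (25.7049 + 2.1138 + 2.4782) / (35.1599 + 11.7886 + 9.1309) = 30.2969 / 56.0794 = 0.54025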